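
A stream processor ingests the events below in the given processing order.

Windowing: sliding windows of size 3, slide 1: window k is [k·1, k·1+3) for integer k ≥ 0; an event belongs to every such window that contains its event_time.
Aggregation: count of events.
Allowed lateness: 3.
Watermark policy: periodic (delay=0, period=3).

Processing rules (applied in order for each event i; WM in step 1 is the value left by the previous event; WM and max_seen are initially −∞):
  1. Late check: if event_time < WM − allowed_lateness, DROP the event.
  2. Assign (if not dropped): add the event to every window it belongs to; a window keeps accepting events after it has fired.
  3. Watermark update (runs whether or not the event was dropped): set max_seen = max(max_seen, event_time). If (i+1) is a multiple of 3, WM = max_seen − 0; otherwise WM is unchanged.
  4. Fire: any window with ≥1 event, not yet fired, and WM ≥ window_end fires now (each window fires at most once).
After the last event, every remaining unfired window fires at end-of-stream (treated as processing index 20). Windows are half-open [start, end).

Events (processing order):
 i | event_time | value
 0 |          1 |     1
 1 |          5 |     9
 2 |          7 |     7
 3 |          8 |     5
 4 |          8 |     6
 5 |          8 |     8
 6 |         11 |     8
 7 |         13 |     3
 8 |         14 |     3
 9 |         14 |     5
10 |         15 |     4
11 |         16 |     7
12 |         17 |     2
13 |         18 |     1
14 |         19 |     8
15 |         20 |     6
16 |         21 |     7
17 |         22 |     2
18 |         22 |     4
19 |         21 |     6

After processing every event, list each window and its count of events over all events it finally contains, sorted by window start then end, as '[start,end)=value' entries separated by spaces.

[0,3)=1 [1,4)=1 [3,6)=1 [4,7)=1 [5,8)=2 [6,9)=4 [7,10)=4 [8,11)=3 [9,12)=1 [10,13)=1 [11,14)=2 [12,15)=3 [13,16)=4 [14,17)=4 [15,18)=3 [16,19)=3 [17,20)=3 [18,21)=3 [19,22)=4 [20,23)=5 [21,24)=4 [22,25)=2

i=0 t=1 v=1: → [1,4),[0,3); WM=−∞
i=1 t=5 v=9: → [5,8),[4,7),[3,6); WM=−∞
i=2 t=7 v=7: → [7,10),[6,9),[5,8); WM=7; [0,3) fires=1 [1,4) fires=1 [3,6) fires=1 [4,7) fires=1
i=3 t=8 v=5: → [8,11),[7,10),[6,9); WM=7
i=4 t=8 v=6: → [8,11),[7,10),[6,9); WM=7
i=5 t=8 v=8: → [8,11),[7,10),[6,9); WM=8; [5,8) fires=2
i=6 t=11 v=8: → [11,14),[10,13),[9,12); WM=8
i=7 t=13 v=3: → [13,16),[12,15),[11,14); WM=8
i=8 t=14 v=3: → [14,17),[13,16),[12,15); WM=14; [6,9) fires=4 [7,10) fires=4 [8,11) fires=3 [9,12) fires=1 [10,13) fires=1 [11,14) fires=2
i=9 t=14 v=5: → [14,17),[13,16),[12,15); WM=14
i=10 t=15 v=4: → [15,18),[14,17),[13,16); WM=14
i=11 t=16 v=7: → [16,19),[15,18),[14,17); WM=16; [12,15) fires=3 [13,16) fires=4
i=12 t=17 v=2: → [17,20),[16,19),[15,18); WM=16
i=13 t=18 v=1: → [18,21),[17,20),[16,19); WM=16
i=14 t=19 v=8: → [19,22),[18,21),[17,20); WM=19; [14,17) fires=4 [15,18) fires=3 [16,19) fires=3
i=15 t=20 v=6: → [20,23),[19,22),[18,21); WM=19
i=16 t=21 v=7: → [21,24),[20,23),[19,22); WM=19
i=17 t=22 v=2: → [22,25),[21,24),[20,23); WM=22; [17,20) fires=3 [18,21) fires=3 [19,22) fires=3
i=18 t=22 v=4: → [22,25),[21,24),[20,23); WM=22
i=19 t=21 v=6: → [21,24),[20,23),[19,22); WM=22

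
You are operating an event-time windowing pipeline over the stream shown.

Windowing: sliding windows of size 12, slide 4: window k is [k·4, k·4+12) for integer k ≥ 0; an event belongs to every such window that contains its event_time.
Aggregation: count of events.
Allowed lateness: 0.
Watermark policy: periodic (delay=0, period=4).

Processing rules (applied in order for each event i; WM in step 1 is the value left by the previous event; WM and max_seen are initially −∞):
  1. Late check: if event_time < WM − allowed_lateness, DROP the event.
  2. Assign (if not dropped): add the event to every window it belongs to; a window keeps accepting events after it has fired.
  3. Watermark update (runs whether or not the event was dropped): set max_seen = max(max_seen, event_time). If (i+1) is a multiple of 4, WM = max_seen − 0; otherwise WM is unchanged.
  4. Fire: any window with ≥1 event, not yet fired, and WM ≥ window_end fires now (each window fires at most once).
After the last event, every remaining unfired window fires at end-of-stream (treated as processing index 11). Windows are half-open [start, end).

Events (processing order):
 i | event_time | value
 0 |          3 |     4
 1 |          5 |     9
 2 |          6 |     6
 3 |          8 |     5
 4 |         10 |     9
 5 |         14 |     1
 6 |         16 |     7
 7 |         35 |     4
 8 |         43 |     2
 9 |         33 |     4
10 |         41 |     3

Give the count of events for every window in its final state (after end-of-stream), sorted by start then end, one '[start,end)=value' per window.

i=0 t=3 v=4: → [0,12); WM=−∞
i=1 t=5 v=9: → [4,16),[0,12); WM=−∞
i=2 t=6 v=6: → [4,16),[0,12); WM=−∞
i=3 t=8 v=5: → [8,20),[4,16),[0,12); WM=8
i=4 t=10 v=9: → [8,20),[4,16),[0,12); WM=8
i=5 t=14 v=1: → [12,24),[8,20),[4,16); WM=8
i=6 t=16 v=7: → [16,28),[12,24),[8,20); WM=8
i=7 t=35 v=4: → [32,44),[28,40),[24,36); WM=35; [0,12) fires=5 [4,16) fires=5 [8,20) fires=4 [12,24) fires=2 [16,28) fires=1
i=8 t=43 v=2: → [40,52),[36,48),[32,44); WM=35
i=9 t=33 v=4: DROP (t<35-0); WM=35
i=10 t=41 v=3: → [40,52),[36,48),[32,44); WM=35

[0,12)=5 [4,16)=5 [8,20)=4 [12,24)=2 [16,28)=1 [24,36)=1 [28,40)=1 [32,44)=3 [36,48)=2 [40,52)=2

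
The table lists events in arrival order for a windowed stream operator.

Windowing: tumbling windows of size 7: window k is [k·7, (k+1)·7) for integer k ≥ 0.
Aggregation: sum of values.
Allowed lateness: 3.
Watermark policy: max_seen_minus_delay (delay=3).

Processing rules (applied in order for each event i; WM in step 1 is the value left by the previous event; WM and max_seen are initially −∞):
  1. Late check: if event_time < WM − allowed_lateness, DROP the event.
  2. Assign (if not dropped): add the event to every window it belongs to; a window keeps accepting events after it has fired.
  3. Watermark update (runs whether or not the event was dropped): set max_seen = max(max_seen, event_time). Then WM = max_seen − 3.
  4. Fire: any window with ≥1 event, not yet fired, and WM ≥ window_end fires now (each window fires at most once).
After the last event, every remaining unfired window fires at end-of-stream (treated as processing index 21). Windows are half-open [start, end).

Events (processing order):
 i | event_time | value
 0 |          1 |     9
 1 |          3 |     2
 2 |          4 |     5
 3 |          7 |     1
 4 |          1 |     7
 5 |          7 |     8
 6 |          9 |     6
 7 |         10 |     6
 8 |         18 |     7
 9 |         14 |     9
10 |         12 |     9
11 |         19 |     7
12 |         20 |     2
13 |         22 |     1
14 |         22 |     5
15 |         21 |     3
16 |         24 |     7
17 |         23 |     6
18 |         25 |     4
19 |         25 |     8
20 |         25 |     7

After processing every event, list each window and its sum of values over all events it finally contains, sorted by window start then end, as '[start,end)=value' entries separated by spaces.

i=0 t=1 v=9: → [0,7); WM=-2
i=1 t=3 v=2: → [0,7); WM=0
i=2 t=4 v=5: → [0,7); WM=1
i=3 t=7 v=1: → [7,14); WM=4
i=4 t=1 v=7: → [0,7); WM=4
i=5 t=7 v=8: → [7,14); WM=4
i=6 t=9 v=6: → [7,14); WM=6
i=7 t=10 v=6: → [7,14); WM=7; [0,7) fires=23
i=8 t=18 v=7: → [14,21); WM=15; [7,14) fires=21
i=9 t=14 v=9: → [14,21); WM=15
i=10 t=12 v=9: → [7,14); WM=15
i=11 t=19 v=7: → [14,21); WM=16
i=12 t=20 v=2: → [14,21); WM=17
i=13 t=22 v=1: → [21,28); WM=19
i=14 t=22 v=5: → [21,28); WM=19
i=15 t=21 v=3: → [21,28); WM=19
i=16 t=24 v=7: → [21,28); WM=21; [14,21) fires=25
i=17 t=23 v=6: → [21,28); WM=21
i=18 t=25 v=4: → [21,28); WM=22
i=19 t=25 v=8: → [21,28); WM=22
i=20 t=25 v=7: → [21,28); WM=22

[0,7)=23 [7,14)=30 [14,21)=25 [21,28)=41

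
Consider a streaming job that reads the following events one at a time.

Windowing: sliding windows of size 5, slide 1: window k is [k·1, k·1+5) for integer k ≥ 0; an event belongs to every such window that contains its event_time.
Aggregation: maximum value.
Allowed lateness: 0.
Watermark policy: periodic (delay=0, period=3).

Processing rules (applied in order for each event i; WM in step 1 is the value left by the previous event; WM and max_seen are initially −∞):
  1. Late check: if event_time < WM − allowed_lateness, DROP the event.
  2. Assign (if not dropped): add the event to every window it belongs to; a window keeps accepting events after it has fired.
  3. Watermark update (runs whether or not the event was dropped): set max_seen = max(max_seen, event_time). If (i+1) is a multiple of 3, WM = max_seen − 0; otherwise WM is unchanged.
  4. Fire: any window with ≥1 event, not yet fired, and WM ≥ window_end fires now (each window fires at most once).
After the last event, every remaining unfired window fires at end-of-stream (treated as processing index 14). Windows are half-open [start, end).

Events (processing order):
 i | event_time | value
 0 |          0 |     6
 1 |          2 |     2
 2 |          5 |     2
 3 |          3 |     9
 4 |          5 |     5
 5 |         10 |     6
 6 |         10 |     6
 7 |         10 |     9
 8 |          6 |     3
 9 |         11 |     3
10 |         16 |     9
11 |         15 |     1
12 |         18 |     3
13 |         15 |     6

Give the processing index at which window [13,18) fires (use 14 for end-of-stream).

14

i=0 t=0 v=6: → [0,5); WM=−∞
i=1 t=2 v=2: → [2,7),[1,6),[0,5); WM=−∞
i=2 t=5 v=2: → [5,10),[4,9),[3,8),[2,7),[1,6); WM=5; [0,5) fires=6
i=3 t=3 v=9: DROP (t<5-0); WM=5
i=4 t=5 v=5: → [5,10),[4,9),[3,8),[2,7),[1,6); WM=5
i=5 t=10 v=6: → [10,15),[9,14),[8,13),[7,12),[6,11); WM=10; [1,6) fires=5 [2,7) fires=5 [3,8) fires=5 [4,9) fires=5 [5,10) fires=5
i=6 t=10 v=6: → [10,15),[9,14),[8,13),[7,12),[6,11); WM=10
i=7 t=10 v=9: → [10,15),[9,14),[8,13),[7,12),[6,11); WM=10
i=8 t=6 v=3: DROP (t<10-0); WM=10
i=9 t=11 v=3: → [11,16),[10,15),[9,14),[8,13),[7,12); WM=10
i=10 t=16 v=9: → [16,21),[15,20),[14,19),[13,18),[12,17); WM=10
i=11 t=15 v=1: → [15,20),[14,19),[13,18),[12,17),[11,16); WM=16; [6,11) fires=9 [7,12) fires=9 [8,13) fires=9 [9,14) fires=9 [10,15) fires=9 [11,16) fires=3
i=12 t=18 v=3: → [18,23),[17,22),[16,21),[15,20),[14,19); WM=16
i=13 t=15 v=6: DROP (t<16-0); WM=16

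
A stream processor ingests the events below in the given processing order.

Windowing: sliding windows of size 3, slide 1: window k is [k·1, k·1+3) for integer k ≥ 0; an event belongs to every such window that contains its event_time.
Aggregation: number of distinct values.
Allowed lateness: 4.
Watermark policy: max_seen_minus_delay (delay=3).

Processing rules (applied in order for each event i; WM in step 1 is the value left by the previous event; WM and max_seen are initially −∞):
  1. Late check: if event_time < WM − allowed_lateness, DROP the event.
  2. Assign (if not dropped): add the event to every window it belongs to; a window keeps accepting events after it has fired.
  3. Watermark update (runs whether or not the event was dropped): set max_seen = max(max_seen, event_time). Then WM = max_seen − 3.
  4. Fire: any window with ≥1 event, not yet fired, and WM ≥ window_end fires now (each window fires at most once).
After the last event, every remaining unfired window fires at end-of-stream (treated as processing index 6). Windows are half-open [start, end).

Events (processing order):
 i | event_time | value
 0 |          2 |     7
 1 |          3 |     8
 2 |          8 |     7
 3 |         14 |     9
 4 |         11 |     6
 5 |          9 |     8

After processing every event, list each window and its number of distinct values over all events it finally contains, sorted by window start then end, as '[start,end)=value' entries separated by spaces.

i=0 t=2 v=7: → [2,5),[1,4),[0,3); WM=-1
i=1 t=3 v=8: → [3,6),[2,5),[1,4); WM=0
i=2 t=8 v=7: → [8,11),[7,10),[6,9); WM=5; [0,3) fires=1 [1,4) fires=2 [2,5) fires=2
i=3 t=14 v=9: → [14,17),[13,16),[12,15); WM=11; [3,6) fires=1 [6,9) fires=1 [7,10) fires=1 [8,11) fires=1
i=4 t=11 v=6: → [11,14),[10,13),[9,12); WM=11
i=5 t=9 v=8: → [9,12),[8,11),[7,10); WM=11

[0,3)=1 [1,4)=2 [2,5)=2 [3,6)=1 [6,9)=1 [7,10)=2 [8,11)=2 [9,12)=2 [10,13)=1 [11,14)=1 [12,15)=1 [13,16)=1 [14,17)=1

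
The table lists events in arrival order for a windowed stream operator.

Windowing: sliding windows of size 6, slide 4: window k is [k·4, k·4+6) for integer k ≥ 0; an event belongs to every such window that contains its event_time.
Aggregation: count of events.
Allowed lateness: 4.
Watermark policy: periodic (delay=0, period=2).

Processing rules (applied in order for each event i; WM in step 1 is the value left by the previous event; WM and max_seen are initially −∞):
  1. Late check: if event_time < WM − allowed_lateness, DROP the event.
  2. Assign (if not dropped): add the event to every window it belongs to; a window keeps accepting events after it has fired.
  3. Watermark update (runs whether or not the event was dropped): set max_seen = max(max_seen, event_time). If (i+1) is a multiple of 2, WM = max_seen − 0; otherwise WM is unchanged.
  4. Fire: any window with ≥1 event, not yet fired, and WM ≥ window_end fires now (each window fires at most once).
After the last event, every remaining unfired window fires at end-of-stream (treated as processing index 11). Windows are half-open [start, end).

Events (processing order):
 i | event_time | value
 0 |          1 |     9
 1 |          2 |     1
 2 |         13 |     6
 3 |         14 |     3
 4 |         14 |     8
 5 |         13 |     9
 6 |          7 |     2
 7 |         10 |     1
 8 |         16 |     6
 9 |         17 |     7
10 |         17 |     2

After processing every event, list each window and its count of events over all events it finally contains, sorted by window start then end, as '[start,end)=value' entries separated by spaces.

i=0 t=1 v=9: → [0,6); WM=−∞
i=1 t=2 v=1: → [0,6); WM=2
i=2 t=13 v=6: → [12,18),[8,14); WM=2
i=3 t=14 v=3: → [12,18); WM=14; [0,6) fires=2 [8,14) fires=1
i=4 t=14 v=8: → [12,18); WM=14
i=5 t=13 v=9: → [12,18),[8,14); WM=14
i=6 t=7 v=2: DROP (t<14-4); WM=14
i=7 t=10 v=1: → [8,14); WM=14
i=8 t=16 v=6: → [16,22),[12,18); WM=14
i=9 t=17 v=7: → [16,22),[12,18); WM=17
i=10 t=17 v=2: → [16,22),[12,18); WM=17

[0,6)=2 [8,14)=3 [12,18)=7 [16,22)=3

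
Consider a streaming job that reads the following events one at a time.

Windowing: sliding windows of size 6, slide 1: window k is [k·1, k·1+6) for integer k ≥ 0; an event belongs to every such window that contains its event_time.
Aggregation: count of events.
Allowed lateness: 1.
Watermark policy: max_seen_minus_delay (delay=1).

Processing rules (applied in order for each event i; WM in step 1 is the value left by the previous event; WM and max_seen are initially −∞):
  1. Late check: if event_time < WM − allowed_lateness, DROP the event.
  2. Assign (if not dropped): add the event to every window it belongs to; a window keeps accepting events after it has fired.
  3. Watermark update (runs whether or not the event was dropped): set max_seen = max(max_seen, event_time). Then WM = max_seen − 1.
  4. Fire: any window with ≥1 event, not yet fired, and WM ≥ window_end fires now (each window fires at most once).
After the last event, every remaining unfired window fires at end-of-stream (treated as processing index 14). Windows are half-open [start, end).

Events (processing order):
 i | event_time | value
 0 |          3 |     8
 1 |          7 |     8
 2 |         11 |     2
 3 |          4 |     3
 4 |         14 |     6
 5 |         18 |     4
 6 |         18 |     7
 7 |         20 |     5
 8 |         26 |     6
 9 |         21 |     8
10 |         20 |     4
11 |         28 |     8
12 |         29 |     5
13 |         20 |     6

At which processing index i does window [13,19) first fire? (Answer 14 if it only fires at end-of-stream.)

i=0 t=3 v=8: → [3,9),[2,8),[1,7),[0,6); WM=2
i=1 t=7 v=8: → [7,13),[6,12),[5,11),[4,10),[3,9),[2,8); WM=6; [0,6) fires=1
i=2 t=11 v=2: → [11,17),[10,16),[9,15),[8,14),[7,13),[6,12); WM=10; [1,7) fires=1 [2,8) fires=2 [3,9) fires=2 [4,10) fires=1
i=3 t=4 v=3: DROP (t<10-1); WM=10
i=4 t=14 v=6: → [14,20),[13,19),[12,18),[11,17),[10,16),[9,15); WM=13; [5,11) fires=1 [6,12) fires=2 [7,13) fires=2
i=5 t=18 v=4: → [18,24),[17,23),[16,22),[15,21),[14,20),[13,19); WM=17; [8,14) fires=1 [9,15) fires=2 [10,16) fires=2 [11,17) fires=2
i=6 t=18 v=7: → [18,24),[17,23),[16,22),[15,21),[14,20),[13,19); WM=17
i=7 t=20 v=5: → [20,26),[19,25),[18,24),[17,23),[16,22),[15,21); WM=19; [12,18) fires=1 [13,19) fires=3
i=8 t=26 v=6: → [26,32),[25,31),[24,30),[23,29),[22,28),[21,27); WM=25; [14,20) fires=3 [15,21) fires=3 [16,22) fires=3 [17,23) fires=3 [18,24) fires=3 [19,25) fires=1
i=9 t=21 v=8: DROP (t<25-1); WM=25
i=10 t=20 v=4: DROP (t<25-1); WM=25
i=11 t=28 v=8: → [28,34),[27,33),[26,32),[25,31),[24,30),[23,29); WM=27; [20,26) fires=1 [21,27) fires=1
i=12 t=29 v=5: → [29,35),[28,34),[27,33),[26,32),[25,31),[24,30); WM=28; [22,28) fires=1
i=13 t=20 v=6: DROP (t<28-1); WM=28

7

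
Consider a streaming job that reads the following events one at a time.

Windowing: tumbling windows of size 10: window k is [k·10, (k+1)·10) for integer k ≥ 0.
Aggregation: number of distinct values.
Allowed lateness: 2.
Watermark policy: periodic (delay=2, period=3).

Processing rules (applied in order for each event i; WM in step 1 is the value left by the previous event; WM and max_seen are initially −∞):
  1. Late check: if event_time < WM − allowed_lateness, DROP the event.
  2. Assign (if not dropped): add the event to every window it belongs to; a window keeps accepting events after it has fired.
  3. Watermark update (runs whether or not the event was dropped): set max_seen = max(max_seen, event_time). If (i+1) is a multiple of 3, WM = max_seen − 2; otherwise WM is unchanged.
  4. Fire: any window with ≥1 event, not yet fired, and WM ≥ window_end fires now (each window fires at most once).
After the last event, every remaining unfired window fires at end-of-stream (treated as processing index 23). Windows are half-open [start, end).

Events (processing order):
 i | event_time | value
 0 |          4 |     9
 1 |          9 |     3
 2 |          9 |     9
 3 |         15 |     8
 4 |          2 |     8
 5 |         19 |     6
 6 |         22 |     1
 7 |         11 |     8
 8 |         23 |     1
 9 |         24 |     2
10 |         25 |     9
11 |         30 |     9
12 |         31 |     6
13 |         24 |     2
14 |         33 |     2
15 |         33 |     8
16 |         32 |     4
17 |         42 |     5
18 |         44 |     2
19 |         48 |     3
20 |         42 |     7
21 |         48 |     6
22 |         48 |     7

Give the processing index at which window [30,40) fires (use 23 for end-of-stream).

17

i=0 t=4 v=9: → [0,10); WM=−∞
i=1 t=9 v=3: → [0,10); WM=−∞
i=2 t=9 v=9: → [0,10); WM=7
i=3 t=15 v=8: → [10,20); WM=7
i=4 t=2 v=8: DROP (t<7-2); WM=7
i=5 t=19 v=6: → [10,20); WM=17; [0,10) fires=2
i=6 t=22 v=1: → [20,30); WM=17
i=7 t=11 v=8: DROP (t<17-2); WM=17
i=8 t=23 v=1: → [20,30); WM=21; [10,20) fires=2
i=9 t=24 v=2: → [20,30); WM=21
i=10 t=25 v=9: → [20,30); WM=21
i=11 t=30 v=9: → [30,40); WM=28
i=12 t=31 v=6: → [30,40); WM=28
i=13 t=24 v=2: DROP (t<28-2); WM=28
i=14 t=33 v=2: → [30,40); WM=31; [20,30) fires=3
i=15 t=33 v=8: → [30,40); WM=31
i=16 t=32 v=4: → [30,40); WM=31
i=17 t=42 v=5: → [40,50); WM=40; [30,40) fires=5
i=18 t=44 v=2: → [40,50); WM=40
i=19 t=48 v=3: → [40,50); WM=40
i=20 t=42 v=7: → [40,50); WM=46
i=21 t=48 v=6: → [40,50); WM=46
i=22 t=48 v=7: → [40,50); WM=46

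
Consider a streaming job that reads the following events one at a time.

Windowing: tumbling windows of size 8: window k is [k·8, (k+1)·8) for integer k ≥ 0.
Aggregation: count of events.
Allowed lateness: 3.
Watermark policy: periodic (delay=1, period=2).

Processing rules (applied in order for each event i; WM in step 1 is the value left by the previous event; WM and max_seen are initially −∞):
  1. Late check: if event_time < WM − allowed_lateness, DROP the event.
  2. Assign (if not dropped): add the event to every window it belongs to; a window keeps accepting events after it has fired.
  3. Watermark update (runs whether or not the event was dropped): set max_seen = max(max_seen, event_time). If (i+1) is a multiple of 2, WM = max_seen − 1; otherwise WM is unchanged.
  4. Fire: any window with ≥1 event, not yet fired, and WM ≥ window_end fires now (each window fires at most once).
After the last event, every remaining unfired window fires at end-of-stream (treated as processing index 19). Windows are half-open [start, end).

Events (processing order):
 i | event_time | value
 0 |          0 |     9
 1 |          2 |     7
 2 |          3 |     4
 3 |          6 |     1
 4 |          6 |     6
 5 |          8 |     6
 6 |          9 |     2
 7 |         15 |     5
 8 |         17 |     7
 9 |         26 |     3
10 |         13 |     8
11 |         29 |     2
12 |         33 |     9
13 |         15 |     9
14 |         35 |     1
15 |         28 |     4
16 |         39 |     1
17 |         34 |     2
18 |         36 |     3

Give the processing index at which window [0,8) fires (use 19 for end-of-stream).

i=0 t=0 v=9: → [0,8); WM=−∞
i=1 t=2 v=7: → [0,8); WM=1
i=2 t=3 v=4: → [0,8); WM=1
i=3 t=6 v=1: → [0,8); WM=5
i=4 t=6 v=6: → [0,8); WM=5
i=5 t=8 v=6: → [8,16); WM=7
i=6 t=9 v=2: → [8,16); WM=7
i=7 t=15 v=5: → [8,16); WM=14; [0,8) fires=5
i=8 t=17 v=7: → [16,24); WM=14
i=9 t=26 v=3: → [24,32); WM=25; [8,16) fires=3 [16,24) fires=1
i=10 t=13 v=8: DROP (t<25-3); WM=25
i=11 t=29 v=2: → [24,32); WM=28
i=12 t=33 v=9: → [32,40); WM=28
i=13 t=15 v=9: DROP (t<28-3); WM=32; [24,32) fires=2
i=14 t=35 v=1: → [32,40); WM=32
i=15 t=28 v=4: DROP (t<32-3); WM=34
i=16 t=39 v=1: → [32,40); WM=34
i=17 t=34 v=2: → [32,40); WM=38
i=18 t=36 v=3: → [32,40); WM=38

7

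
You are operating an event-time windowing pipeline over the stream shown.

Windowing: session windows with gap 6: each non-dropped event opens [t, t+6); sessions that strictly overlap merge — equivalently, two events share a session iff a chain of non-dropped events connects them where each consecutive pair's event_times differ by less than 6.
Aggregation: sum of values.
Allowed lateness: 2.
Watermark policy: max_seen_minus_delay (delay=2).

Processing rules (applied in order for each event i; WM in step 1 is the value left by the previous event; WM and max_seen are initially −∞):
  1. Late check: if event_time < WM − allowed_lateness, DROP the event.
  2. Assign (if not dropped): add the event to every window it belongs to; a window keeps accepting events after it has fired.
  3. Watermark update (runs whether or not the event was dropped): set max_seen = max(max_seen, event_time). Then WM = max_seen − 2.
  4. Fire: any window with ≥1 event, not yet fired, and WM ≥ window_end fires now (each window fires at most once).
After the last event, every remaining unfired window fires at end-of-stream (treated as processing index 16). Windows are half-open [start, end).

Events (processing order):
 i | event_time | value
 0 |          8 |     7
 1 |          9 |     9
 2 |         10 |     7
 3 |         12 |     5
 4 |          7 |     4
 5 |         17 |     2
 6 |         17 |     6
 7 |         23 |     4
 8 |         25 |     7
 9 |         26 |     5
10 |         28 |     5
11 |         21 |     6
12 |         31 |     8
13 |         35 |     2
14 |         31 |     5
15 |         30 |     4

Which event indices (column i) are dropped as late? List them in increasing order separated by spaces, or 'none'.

4 11 15

i=0 t=8 v=7: → [8,14); WM=6
i=1 t=9 v=9: → [8,15); WM=7
i=2 t=10 v=7: → [8,16); WM=8
i=3 t=12 v=5: → [8,18); WM=10
i=4 t=7 v=4: DROP (t<10-2); WM=10
i=5 t=17 v=2: → [8,23); WM=15
i=6 t=17 v=6: → [8,23); WM=15
i=7 t=23 v=4: → [23,29); WM=21
i=8 t=25 v=7: → [23,31); WM=23
i=9 t=26 v=5: → [23,32); WM=24
i=10 t=28 v=5: → [23,34); WM=26
i=11 t=21 v=6: DROP (t<26-2); WM=26
i=12 t=31 v=8: → [23,37); WM=29
i=13 t=35 v=2: → [23,41); WM=33
i=14 t=31 v=5: → [23,41); WM=33
i=15 t=30 v=4: DROP (t<33-2); WM=33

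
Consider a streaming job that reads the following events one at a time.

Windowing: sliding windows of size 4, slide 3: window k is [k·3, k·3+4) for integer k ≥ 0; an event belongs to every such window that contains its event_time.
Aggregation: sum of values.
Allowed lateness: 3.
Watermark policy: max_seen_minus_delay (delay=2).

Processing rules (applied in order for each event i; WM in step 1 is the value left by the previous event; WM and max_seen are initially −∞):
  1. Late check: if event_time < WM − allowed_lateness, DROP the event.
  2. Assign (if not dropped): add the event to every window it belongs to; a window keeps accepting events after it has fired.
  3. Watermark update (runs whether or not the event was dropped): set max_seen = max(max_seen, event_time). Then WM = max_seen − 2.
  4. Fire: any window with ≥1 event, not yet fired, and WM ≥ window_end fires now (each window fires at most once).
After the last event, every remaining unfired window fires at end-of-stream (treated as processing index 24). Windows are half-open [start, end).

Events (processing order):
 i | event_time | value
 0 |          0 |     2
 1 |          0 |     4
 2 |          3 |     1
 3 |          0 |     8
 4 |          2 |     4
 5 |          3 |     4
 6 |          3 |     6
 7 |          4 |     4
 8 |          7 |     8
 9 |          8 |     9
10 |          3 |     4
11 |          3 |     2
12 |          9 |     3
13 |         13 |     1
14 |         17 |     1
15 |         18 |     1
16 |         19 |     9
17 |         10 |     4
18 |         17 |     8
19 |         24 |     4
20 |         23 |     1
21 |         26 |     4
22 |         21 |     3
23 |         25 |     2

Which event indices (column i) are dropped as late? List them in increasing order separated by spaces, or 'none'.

i=0 t=0 v=2: → [0,4); WM=-2
i=1 t=0 v=4: → [0,4); WM=-2
i=2 t=3 v=1: → [3,7),[0,4); WM=1
i=3 t=0 v=8: → [0,4); WM=1
i=4 t=2 v=4: → [0,4); WM=1
i=5 t=3 v=4: → [3,7),[0,4); WM=1
i=6 t=3 v=6: → [3,7),[0,4); WM=1
i=7 t=4 v=4: → [3,7); WM=2
i=8 t=7 v=8: → [6,10); WM=5; [0,4) fires=29
i=9 t=8 v=9: → [6,10); WM=6
i=10 t=3 v=4: → [3,7),[0,4); WM=6
i=11 t=3 v=2: → [3,7),[0,4); WM=6
i=12 t=9 v=3: → [9,13),[6,10); WM=7; [3,7) fires=21
i=13 t=13 v=1: → [12,16); WM=11; [6,10) fires=20
i=14 t=17 v=1: → [15,19); WM=15; [9,13) fires=3
i=15 t=18 v=1: → [18,22),[15,19); WM=16; [12,16) fires=1
i=16 t=19 v=9: → [18,22); WM=17
i=17 t=10 v=4: DROP (t<17-3); WM=17
i=18 t=17 v=8: → [15,19); WM=17
i=19 t=24 v=4: → [24,28),[21,25); WM=22; [15,19) fires=10 [18,22) fires=10
i=20 t=23 v=1: → [21,25); WM=22
i=21 t=26 v=4: → [24,28); WM=24
i=22 t=21 v=3: → [21,25),[18,22); WM=24
i=23 t=25 v=2: → [24,28); WM=24

17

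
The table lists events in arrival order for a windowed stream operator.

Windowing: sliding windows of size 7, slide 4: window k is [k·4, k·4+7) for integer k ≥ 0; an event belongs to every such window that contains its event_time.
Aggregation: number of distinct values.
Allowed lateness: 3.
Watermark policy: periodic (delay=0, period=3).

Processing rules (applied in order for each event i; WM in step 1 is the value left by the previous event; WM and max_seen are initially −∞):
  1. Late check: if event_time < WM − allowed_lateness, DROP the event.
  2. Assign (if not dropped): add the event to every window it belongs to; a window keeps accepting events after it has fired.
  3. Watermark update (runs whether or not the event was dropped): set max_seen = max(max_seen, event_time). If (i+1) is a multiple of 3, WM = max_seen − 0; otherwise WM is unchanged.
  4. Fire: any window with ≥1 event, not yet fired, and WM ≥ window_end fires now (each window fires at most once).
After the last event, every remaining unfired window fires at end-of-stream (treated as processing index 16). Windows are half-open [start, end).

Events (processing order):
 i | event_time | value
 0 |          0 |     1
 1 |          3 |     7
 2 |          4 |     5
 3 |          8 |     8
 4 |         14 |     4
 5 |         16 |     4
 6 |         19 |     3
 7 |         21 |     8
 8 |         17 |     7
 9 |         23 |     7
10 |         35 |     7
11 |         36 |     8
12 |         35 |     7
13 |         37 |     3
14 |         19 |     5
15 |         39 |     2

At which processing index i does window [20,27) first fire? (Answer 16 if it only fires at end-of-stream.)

i=0 t=0 v=1: → [0,7); WM=−∞
i=1 t=3 v=7: → [0,7); WM=−∞
i=2 t=4 v=5: → [4,11),[0,7); WM=4
i=3 t=8 v=8: → [8,15),[4,11); WM=4
i=4 t=14 v=4: → [12,19),[8,15); WM=4
i=5 t=16 v=4: → [16,23),[12,19); WM=16; [0,7) fires=3 [4,11) fires=2 [8,15) fires=2
i=6 t=19 v=3: → [16,23); WM=16
i=7 t=21 v=8: → [20,27),[16,23); WM=16
i=8 t=17 v=7: → [16,23),[12,19); WM=21; [12,19) fires=2
i=9 t=23 v=7: → [20,27); WM=21
i=10 t=35 v=7: → [32,39); WM=21
i=11 t=36 v=8: → [36,43),[32,39); WM=36; [16,23) fires=4 [20,27) fires=2
i=12 t=35 v=7: → [32,39); WM=36
i=13 t=37 v=3: → [36,43),[32,39); WM=36
i=14 t=19 v=5: DROP (t<36-3); WM=37
i=15 t=39 v=2: → [36,43); WM=37

11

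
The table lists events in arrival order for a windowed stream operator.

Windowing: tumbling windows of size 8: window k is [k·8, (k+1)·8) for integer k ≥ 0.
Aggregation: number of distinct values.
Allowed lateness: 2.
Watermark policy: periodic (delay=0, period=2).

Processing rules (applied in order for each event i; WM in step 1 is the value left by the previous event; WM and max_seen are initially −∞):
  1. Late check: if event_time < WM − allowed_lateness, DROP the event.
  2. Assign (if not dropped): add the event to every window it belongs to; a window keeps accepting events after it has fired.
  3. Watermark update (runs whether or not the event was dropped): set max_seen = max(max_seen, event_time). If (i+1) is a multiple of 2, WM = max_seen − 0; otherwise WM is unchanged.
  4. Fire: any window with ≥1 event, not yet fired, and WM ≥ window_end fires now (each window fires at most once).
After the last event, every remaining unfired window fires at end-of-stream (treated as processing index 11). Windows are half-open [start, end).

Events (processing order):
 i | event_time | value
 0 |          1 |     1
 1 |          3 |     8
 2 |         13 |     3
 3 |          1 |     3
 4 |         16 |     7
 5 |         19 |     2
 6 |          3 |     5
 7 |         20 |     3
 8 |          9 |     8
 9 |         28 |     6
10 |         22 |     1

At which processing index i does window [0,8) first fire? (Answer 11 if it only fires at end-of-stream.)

i=0 t=1 v=1: → [0,8); WM=−∞
i=1 t=3 v=8: → [0,8); WM=3
i=2 t=13 v=3: → [8,16); WM=3
i=3 t=1 v=3: → [0,8); WM=13; [0,8) fires=3
i=4 t=16 v=7: → [16,24); WM=13
i=5 t=19 v=2: → [16,24); WM=19; [8,16) fires=1
i=6 t=3 v=5: DROP (t<19-2); WM=19
i=7 t=20 v=3: → [16,24); WM=20
i=8 t=9 v=8: DROP (t<20-2); WM=20
i=9 t=28 v=6: → [24,32); WM=28; [16,24) fires=3
i=10 t=22 v=1: DROP (t<28-2); WM=28

3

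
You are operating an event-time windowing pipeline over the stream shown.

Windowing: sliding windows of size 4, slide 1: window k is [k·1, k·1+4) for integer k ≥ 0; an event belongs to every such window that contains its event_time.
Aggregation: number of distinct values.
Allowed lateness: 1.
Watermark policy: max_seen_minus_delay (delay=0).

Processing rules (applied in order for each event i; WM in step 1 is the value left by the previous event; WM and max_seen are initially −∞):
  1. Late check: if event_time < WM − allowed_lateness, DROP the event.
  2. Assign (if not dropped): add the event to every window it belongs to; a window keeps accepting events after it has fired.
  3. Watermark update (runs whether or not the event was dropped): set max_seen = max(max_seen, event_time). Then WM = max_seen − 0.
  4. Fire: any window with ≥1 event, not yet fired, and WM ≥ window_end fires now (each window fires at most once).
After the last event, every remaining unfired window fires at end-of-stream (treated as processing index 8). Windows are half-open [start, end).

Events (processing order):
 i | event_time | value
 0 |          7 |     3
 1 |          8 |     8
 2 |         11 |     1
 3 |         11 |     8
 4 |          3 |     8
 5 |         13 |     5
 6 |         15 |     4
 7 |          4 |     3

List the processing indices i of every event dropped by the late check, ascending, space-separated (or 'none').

i=0 t=7 v=3: → [7,11),[6,10),[5,9),[4,8); WM=7
i=1 t=8 v=8: → [8,12),[7,11),[6,10),[5,9); WM=8; [4,8) fires=1
i=2 t=11 v=1: → [11,15),[10,14),[9,13),[8,12); WM=11; [5,9) fires=2 [6,10) fires=2 [7,11) fires=2
i=3 t=11 v=8: → [11,15),[10,14),[9,13),[8,12); WM=11
i=4 t=3 v=8: DROP (t<11-1); WM=11
i=5 t=13 v=5: → [13,17),[12,16),[11,15),[10,14); WM=13; [8,12) fires=2 [9,13) fires=2
i=6 t=15 v=4: → [15,19),[14,18),[13,17),[12,16); WM=15; [10,14) fires=3 [11,15) fires=3
i=7 t=4 v=3: DROP (t<15-1); WM=15

4 7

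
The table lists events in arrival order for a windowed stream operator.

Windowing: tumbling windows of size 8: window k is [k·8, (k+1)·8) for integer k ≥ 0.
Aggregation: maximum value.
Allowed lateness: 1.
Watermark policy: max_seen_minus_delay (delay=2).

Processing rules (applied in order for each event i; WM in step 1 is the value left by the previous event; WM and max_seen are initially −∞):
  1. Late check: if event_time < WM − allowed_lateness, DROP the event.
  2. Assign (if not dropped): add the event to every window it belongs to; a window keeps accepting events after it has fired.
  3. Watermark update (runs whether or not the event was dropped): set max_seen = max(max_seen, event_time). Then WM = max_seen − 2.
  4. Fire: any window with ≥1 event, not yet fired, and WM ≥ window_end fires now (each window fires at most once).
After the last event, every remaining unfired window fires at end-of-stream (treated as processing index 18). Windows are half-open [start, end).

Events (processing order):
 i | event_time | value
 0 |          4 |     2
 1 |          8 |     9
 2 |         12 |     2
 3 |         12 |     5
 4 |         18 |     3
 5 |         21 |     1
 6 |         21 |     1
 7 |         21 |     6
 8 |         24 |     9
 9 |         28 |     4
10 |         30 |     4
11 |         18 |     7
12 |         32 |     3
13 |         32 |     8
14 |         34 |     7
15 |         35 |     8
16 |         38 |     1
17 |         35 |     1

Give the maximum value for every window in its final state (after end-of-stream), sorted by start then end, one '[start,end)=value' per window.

[0,8)=2 [8,16)=9 [16,24)=6 [24,32)=9 [32,40)=8

i=0 t=4 v=2: → [0,8); WM=2
i=1 t=8 v=9: → [8,16); WM=6
i=2 t=12 v=2: → [8,16); WM=10; [0,8) fires=2
i=3 t=12 v=5: → [8,16); WM=10
i=4 t=18 v=3: → [16,24); WM=16; [8,16) fires=9
i=5 t=21 v=1: → [16,24); WM=19
i=6 t=21 v=1: → [16,24); WM=19
i=7 t=21 v=6: → [16,24); WM=19
i=8 t=24 v=9: → [24,32); WM=22
i=9 t=28 v=4: → [24,32); WM=26; [16,24) fires=6
i=10 t=30 v=4: → [24,32); WM=28
i=11 t=18 v=7: DROP (t<28-1); WM=28
i=12 t=32 v=3: → [32,40); WM=30
i=13 t=32 v=8: → [32,40); WM=30
i=14 t=34 v=7: → [32,40); WM=32; [24,32) fires=9
i=15 t=35 v=8: → [32,40); WM=33
i=16 t=38 v=1: → [32,40); WM=36
i=17 t=35 v=1: → [32,40); WM=36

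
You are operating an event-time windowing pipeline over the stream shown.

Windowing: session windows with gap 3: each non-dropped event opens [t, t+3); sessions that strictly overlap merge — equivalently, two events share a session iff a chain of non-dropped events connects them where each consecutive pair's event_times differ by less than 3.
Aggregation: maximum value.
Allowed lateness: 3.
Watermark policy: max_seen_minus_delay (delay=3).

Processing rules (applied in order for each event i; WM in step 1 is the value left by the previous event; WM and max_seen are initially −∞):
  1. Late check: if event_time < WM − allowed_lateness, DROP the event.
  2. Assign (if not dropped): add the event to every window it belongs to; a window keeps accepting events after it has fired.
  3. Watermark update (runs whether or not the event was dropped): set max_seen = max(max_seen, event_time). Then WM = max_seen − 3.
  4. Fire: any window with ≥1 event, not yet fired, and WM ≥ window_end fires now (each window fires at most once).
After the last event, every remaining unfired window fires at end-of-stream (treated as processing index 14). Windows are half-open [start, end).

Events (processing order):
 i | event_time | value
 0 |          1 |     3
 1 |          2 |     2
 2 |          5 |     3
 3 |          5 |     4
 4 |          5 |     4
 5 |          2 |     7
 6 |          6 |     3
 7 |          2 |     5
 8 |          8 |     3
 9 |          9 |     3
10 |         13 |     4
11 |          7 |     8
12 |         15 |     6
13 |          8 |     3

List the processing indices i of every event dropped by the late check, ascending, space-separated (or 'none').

i=0 t=1 v=3: → [1,4); WM=-2
i=1 t=2 v=2: → [1,5); WM=-1
i=2 t=5 v=3: → [5,8); WM=2
i=3 t=5 v=4: → [5,8); WM=2
i=4 t=5 v=4: → [5,8); WM=2
i=5 t=2 v=7: → [1,5); WM=2
i=6 t=6 v=3: → [5,9); WM=3
i=7 t=2 v=5: → [1,5); WM=3
i=8 t=8 v=3: → [5,11); WM=5
i=9 t=9 v=3: → [5,12); WM=6
i=10 t=13 v=4: → [13,16); WM=10
i=11 t=7 v=8: → [5,12); WM=10
i=12 t=15 v=6: → [13,18); WM=12
i=13 t=8 v=3: DROP (t<12-3); WM=12

13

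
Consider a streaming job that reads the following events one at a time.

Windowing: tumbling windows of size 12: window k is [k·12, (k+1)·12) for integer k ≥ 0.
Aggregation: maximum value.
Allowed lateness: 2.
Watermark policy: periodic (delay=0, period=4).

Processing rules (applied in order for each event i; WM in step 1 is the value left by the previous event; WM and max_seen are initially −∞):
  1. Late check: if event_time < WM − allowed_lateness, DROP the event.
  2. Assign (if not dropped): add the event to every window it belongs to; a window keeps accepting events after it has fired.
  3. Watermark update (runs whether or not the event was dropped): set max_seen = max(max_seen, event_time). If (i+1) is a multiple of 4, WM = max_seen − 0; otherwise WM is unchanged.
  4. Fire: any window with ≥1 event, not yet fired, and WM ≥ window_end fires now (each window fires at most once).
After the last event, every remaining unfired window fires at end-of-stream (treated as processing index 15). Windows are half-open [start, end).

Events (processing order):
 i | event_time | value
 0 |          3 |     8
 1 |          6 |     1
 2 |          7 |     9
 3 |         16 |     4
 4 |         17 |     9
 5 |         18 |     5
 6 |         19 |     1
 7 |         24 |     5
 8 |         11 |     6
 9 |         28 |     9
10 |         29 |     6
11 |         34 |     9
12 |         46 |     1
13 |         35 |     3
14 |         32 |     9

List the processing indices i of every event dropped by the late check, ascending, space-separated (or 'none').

8

i=0 t=3 v=8: → [0,12); WM=−∞
i=1 t=6 v=1: → [0,12); WM=−∞
i=2 t=7 v=9: → [0,12); WM=−∞
i=3 t=16 v=4: → [12,24); WM=16; [0,12) fires=9
i=4 t=17 v=9: → [12,24); WM=16
i=5 t=18 v=5: → [12,24); WM=16
i=6 t=19 v=1: → [12,24); WM=16
i=7 t=24 v=5: → [24,36); WM=24; [12,24) fires=9
i=8 t=11 v=6: DROP (t<24-2); WM=24
i=9 t=28 v=9: → [24,36); WM=24
i=10 t=29 v=6: → [24,36); WM=24
i=11 t=34 v=9: → [24,36); WM=34
i=12 t=46 v=1: → [36,48); WM=34
i=13 t=35 v=3: → [24,36); WM=34
i=14 t=32 v=9: → [24,36); WM=34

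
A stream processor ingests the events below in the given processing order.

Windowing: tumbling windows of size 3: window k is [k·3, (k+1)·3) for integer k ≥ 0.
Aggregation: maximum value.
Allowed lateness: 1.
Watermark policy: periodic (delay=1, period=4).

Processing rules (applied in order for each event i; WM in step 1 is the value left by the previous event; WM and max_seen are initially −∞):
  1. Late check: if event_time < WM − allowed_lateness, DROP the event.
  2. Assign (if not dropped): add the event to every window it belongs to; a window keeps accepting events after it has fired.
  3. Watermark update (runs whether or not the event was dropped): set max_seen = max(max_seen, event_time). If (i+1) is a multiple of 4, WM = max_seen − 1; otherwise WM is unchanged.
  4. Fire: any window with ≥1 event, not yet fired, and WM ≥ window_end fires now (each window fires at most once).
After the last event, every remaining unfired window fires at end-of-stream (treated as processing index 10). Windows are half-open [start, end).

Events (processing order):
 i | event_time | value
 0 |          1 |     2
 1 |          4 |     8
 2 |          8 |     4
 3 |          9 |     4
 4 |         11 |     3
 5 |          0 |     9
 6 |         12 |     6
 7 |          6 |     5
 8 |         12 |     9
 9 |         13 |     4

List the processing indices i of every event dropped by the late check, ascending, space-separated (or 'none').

5 7

i=0 t=1 v=2: → [0,3); WM=−∞
i=1 t=4 v=8: → [3,6); WM=−∞
i=2 t=8 v=4: → [6,9); WM=−∞
i=3 t=9 v=4: → [9,12); WM=8; [0,3) fires=2 [3,6) fires=8
i=4 t=11 v=3: → [9,12); WM=8
i=5 t=0 v=9: DROP (t<8-1); WM=8
i=6 t=12 v=6: → [12,15); WM=8
i=7 t=6 v=5: DROP (t<8-1); WM=11; [6,9) fires=4
i=8 t=12 v=9: → [12,15); WM=11
i=9 t=13 v=4: → [12,15); WM=11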